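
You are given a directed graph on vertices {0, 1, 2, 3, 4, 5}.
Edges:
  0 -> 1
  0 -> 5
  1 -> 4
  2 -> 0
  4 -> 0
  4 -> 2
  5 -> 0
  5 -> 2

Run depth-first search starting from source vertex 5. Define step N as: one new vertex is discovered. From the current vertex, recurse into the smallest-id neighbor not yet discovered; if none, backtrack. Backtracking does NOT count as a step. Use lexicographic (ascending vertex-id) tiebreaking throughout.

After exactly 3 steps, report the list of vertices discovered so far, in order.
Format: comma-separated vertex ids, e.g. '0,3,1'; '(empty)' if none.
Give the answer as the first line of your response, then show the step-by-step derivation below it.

5,0,1

step 1: discover 5; path=5; order=5
step 2: discover 0; path=5>0; order=5,0
step 3: discover 1; path=5>0>1; order=5,0,1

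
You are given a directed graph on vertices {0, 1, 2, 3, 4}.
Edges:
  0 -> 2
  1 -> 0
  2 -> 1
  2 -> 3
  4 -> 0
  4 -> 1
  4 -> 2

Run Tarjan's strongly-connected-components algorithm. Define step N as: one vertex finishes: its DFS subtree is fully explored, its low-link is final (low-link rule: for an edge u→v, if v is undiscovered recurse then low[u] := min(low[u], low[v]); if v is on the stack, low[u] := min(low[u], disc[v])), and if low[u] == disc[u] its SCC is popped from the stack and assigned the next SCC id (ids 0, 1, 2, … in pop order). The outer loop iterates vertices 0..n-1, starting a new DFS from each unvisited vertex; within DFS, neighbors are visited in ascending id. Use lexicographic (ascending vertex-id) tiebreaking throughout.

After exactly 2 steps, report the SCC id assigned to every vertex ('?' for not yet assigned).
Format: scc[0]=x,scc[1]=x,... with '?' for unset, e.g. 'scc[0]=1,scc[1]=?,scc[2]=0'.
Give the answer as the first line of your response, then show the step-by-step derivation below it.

scc[0]=?,scc[1]=?,scc[2]=?,scc[3]=0,scc[4]=?

step 1: low=(low[0]=0,low[1]=0,low[2]=1,low[3]=?,low[4]=?); scc=(scc[0]=?,scc[1]=?,scc[2]=?,scc[3]=?,scc[4]=?)
step 2: low=(low[0]=0,low[1]=0,low[2]=0,low[3]=3,low[4]=?); scc=(scc[0]=?,scc[1]=?,scc[2]=?,scc[3]=0,scc[4]=?)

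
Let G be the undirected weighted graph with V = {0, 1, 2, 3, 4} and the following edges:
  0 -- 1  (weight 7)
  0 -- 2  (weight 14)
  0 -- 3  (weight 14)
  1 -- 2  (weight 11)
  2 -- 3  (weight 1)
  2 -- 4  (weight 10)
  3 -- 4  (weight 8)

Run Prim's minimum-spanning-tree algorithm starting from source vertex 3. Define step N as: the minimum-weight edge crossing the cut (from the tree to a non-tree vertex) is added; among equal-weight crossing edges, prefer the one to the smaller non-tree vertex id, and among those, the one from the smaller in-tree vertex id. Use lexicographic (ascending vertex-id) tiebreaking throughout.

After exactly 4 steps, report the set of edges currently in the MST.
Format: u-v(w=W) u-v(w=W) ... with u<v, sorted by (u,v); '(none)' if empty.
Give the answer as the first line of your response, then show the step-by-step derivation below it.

0-1(w=7) 1-2(w=11) 2-3(w=1) 3-4(w=8)

step 1: add edge 2-3 (w=1); MST = {2-3(w=1)}
step 2: add edge 3-4 (w=8); MST = {2-3(w=1) 3-4(w=8)}
step 3: add edge 1-2 (w=11); MST = {1-2(w=11) 2-3(w=1) 3-4(w=8)}
step 4: add edge 0-1 (w=7); MST = {0-1(w=7) 1-2(w=11) 2-3(w=1) 3-4(w=8)}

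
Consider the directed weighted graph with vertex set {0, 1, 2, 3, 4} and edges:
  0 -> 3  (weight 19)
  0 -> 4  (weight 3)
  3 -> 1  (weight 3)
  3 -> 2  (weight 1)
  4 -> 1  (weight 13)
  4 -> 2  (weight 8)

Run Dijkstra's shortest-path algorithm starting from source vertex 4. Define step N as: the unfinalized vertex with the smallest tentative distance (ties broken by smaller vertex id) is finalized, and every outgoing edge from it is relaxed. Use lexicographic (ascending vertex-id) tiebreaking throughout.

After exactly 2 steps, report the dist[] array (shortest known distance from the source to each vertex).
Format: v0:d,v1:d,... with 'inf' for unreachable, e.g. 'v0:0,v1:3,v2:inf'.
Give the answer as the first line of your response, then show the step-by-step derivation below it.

v0:inf,v1:13,v2:8,v3:inf,v4:0

step 1: dist = v0:inf,v1:13,v2:8,v3:inf,v4:0
step 2: dist = v0:inf,v1:13,v2:8,v3:inf,v4:0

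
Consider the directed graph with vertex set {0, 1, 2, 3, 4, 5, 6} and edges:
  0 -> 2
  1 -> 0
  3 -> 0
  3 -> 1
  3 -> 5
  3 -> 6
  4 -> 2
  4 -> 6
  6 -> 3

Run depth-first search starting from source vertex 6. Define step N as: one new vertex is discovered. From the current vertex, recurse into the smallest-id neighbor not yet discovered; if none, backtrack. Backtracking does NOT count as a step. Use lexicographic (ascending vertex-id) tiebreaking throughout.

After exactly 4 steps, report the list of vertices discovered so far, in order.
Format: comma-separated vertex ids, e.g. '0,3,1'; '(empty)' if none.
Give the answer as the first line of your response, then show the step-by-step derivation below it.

6,3,0,2

step 1: discover 6; path=6; order=6
step 2: discover 3; path=6>3; order=6,3
step 3: discover 0; path=6>3>0; order=6,3,0
step 4: discover 2; path=6>3>0>2; order=6,3,0,2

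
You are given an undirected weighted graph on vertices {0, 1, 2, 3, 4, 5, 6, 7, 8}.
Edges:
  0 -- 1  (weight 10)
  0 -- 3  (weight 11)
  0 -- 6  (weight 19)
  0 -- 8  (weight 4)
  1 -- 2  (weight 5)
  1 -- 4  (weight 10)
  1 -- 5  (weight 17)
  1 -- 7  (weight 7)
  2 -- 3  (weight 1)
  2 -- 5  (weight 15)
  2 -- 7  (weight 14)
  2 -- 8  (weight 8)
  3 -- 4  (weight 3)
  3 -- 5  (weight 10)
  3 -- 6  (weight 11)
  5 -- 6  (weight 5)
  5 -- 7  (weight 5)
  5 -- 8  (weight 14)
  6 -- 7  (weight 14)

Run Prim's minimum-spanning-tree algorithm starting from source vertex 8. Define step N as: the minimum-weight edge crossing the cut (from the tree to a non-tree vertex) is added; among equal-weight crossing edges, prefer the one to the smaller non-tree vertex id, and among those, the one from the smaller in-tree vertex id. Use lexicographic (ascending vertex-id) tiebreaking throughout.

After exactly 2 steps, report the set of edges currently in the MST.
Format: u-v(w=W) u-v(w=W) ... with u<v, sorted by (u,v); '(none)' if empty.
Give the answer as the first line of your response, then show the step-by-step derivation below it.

0-8(w=4) 2-8(w=8)

step 1: add edge 0-8 (w=4); MST = {0-8(w=4)}
step 2: add edge 2-8 (w=8); MST = {0-8(w=4) 2-8(w=8)}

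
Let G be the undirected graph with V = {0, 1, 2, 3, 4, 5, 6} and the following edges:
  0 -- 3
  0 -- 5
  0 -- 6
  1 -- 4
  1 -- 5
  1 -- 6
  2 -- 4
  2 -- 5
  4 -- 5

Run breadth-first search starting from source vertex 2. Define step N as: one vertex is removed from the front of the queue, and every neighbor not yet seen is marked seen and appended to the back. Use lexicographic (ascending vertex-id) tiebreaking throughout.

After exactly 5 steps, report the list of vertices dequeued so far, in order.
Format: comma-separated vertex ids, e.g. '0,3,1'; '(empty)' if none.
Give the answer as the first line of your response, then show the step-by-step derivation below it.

2,4,5,1,0

step 1: dequeue 2; queue=[4,5]; order=2
step 2: dequeue 4; queue=[5,1]; order=2,4
step 3: dequeue 5; queue=[1,0]; order=2,4,5
step 4: dequeue 1; queue=[0,6]; order=2,4,5,1
step 5: dequeue 0; queue=[6,3]; order=2,4,5,1,0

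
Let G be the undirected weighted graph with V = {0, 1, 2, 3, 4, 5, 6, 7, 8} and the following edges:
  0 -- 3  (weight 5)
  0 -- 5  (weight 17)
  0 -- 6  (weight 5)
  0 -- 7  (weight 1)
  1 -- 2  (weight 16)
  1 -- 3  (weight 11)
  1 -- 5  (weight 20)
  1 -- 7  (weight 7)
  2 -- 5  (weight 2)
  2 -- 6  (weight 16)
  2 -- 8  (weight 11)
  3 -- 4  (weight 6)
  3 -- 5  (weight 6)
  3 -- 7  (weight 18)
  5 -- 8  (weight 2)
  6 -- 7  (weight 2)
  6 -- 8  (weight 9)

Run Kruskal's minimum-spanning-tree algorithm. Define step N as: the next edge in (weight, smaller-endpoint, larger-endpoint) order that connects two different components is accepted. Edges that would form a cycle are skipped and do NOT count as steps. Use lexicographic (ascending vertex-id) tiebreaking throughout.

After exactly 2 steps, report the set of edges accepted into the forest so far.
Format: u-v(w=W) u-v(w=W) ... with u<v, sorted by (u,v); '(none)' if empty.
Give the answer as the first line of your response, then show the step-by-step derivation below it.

0-7(w=1) 2-5(w=2)

step 1: add edge 0-7 (w=1); MST = {0-7(w=1)}
step 2: add edge 2-5 (w=2); MST = {0-7(w=1) 2-5(w=2)}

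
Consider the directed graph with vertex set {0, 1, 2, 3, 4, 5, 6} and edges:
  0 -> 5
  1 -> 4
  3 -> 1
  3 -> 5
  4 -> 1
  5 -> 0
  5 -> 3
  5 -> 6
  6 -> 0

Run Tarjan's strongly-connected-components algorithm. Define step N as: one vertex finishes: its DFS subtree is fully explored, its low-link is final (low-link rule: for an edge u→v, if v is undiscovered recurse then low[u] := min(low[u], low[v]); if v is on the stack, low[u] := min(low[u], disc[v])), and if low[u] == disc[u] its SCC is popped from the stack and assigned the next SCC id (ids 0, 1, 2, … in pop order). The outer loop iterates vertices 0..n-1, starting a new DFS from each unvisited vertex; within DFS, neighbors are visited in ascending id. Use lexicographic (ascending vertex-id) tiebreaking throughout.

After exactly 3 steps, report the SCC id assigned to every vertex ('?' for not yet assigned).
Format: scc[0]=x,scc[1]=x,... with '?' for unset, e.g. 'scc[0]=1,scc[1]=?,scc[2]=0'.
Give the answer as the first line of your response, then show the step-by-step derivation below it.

scc[0]=?,scc[1]=0,scc[2]=?,scc[3]=?,scc[4]=0,scc[5]=?,scc[6]=?

step 1: low=(low[0]=0,low[1]=3,low[2]=?,low[3]=2,low[4]=3,low[5]=0,low[6]=?); scc=(scc[0]=?,scc[1]=?,scc[2]=?,scc[3]=?,scc[4]=?,scc[5]=?,scc[6]=?)
step 2: low=(low[0]=0,low[1]=3,low[2]=?,low[3]=2,low[4]=3,low[5]=0,low[6]=?); scc=(scc[0]=?,scc[1]=0,scc[2]=?,scc[3]=?,scc[4]=0,scc[5]=?,scc[6]=?)
step 3: low=(low[0]=0,low[1]=3,low[2]=?,low[3]=1,low[4]=3,low[5]=0,low[6]=?); scc=(scc[0]=?,scc[1]=0,scc[2]=?,scc[3]=?,scc[4]=0,scc[5]=?,scc[6]=?)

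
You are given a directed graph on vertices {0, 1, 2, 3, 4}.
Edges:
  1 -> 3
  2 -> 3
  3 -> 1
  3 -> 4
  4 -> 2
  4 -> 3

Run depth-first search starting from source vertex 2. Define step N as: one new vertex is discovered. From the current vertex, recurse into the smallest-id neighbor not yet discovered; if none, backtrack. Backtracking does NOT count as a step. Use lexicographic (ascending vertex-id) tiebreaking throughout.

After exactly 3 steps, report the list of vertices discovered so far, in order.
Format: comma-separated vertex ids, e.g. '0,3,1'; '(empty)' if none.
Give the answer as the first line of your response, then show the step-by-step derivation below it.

2,3,1

step 1: discover 2; path=2; order=2
step 2: discover 3; path=2>3; order=2,3
step 3: discover 1; path=2>3>1; order=2,3,1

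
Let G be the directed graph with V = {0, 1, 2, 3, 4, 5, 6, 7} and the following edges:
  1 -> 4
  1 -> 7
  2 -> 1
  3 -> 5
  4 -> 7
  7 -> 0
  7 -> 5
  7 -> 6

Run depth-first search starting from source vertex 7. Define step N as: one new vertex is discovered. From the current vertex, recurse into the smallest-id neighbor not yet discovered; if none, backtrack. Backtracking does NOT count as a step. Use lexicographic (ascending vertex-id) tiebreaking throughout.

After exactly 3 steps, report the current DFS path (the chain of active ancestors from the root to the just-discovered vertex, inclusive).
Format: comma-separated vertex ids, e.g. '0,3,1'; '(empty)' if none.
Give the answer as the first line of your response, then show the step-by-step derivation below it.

7,5

step 1: discover 7; path=7; order=7
step 2: discover 0; path=7>0; order=7,0
step 3: discover 5; path=7>5; order=7,0,5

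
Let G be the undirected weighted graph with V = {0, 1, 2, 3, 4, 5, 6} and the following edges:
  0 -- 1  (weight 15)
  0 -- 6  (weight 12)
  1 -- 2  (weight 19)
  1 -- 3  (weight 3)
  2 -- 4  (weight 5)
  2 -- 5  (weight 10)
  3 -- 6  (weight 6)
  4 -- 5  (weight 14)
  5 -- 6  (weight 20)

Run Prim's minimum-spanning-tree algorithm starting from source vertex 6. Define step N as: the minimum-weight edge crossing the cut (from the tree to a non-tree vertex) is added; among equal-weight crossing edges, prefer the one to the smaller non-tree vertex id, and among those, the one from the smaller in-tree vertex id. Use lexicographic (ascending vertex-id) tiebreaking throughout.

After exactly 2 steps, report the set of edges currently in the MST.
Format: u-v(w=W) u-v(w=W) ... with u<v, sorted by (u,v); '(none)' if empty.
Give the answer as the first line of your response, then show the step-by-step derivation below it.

1-3(w=3) 3-6(w=6)

step 1: add edge 3-6 (w=6); MST = {3-6(w=6)}
step 2: add edge 1-3 (w=3); MST = {1-3(w=3) 3-6(w=6)}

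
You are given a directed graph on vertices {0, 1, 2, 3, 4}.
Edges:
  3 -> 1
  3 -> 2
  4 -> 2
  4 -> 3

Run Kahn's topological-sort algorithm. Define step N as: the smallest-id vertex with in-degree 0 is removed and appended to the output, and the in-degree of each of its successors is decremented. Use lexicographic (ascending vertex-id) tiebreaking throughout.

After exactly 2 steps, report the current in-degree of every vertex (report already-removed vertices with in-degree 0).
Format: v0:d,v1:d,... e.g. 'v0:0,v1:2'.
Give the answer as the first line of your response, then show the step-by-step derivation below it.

v0:0,v1:1,v2:1,v3:0,v4:0

step 1: output 0; order=[0]; indeg=(0,1,2,1,0)
step 2: output 4; order=[0,4]; indeg=(0,1,1,0,0)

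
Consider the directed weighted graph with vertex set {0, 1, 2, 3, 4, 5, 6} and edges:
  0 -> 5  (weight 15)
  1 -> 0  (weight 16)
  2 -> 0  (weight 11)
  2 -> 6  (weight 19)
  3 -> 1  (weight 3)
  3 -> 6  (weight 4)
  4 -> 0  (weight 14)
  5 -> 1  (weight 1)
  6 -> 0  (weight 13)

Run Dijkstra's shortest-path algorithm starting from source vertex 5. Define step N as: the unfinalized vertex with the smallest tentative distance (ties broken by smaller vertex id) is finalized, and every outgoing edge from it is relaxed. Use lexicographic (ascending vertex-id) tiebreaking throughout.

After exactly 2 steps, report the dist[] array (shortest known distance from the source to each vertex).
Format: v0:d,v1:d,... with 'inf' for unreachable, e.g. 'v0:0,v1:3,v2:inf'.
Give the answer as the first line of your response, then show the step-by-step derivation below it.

v0:17,v1:1,v2:inf,v3:inf,v4:inf,v5:0,v6:inf

step 1: dist = v0:inf,v1:1,v2:inf,v3:inf,v4:inf,v5:0,v6:inf
step 2: dist = v0:17,v1:1,v2:inf,v3:inf,v4:inf,v5:0,v6:inf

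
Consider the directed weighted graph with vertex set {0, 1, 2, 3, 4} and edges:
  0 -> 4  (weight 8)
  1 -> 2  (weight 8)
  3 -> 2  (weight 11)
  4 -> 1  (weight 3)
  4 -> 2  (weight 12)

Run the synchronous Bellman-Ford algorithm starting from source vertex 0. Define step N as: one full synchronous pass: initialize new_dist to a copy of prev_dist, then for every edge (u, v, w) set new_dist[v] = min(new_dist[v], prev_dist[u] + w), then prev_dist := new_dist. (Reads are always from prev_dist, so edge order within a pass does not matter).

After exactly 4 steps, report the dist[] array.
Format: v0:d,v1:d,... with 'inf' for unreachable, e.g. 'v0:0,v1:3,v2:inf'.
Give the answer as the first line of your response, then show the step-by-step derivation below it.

v0:0,v1:11,v2:19,v3:inf,v4:8

step 1: dist = v0:0,v1:inf,v2:inf,v3:inf,v4:8
step 2: dist = v0:0,v1:11,v2:20,v3:inf,v4:8
step 3: dist = v0:0,v1:11,v2:19,v3:inf,v4:8
step 4: dist = v0:0,v1:11,v2:19,v3:inf,v4:8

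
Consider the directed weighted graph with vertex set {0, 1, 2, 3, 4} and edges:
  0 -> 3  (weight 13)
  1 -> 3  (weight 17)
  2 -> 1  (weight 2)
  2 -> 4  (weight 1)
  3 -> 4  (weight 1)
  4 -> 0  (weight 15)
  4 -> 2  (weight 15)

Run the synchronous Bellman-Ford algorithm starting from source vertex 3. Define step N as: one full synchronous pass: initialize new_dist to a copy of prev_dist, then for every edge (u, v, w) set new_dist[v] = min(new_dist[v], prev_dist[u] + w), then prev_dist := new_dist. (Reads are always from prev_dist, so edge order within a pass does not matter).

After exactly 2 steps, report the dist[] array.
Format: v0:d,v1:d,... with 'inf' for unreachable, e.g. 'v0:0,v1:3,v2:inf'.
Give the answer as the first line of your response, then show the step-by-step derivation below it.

v0:16,v1:inf,v2:16,v3:0,v4:1

step 1: dist = v0:inf,v1:inf,v2:inf,v3:0,v4:1
step 2: dist = v0:16,v1:inf,v2:16,v3:0,v4:1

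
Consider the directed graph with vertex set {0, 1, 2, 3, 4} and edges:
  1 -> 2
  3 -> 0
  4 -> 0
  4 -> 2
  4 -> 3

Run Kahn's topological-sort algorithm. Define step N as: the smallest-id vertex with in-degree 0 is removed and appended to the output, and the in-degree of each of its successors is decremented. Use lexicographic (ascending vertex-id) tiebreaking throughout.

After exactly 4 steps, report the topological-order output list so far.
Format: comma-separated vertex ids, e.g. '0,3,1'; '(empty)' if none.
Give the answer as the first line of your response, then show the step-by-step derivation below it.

1,4,2,3

step 1: output 1; order=[1]; indeg=(2,0,1,1,0)
step 2: output 4; order=[1,4]; indeg=(1,0,0,0,0)
step 3: output 2; order=[1,4,2]; indeg=(1,0,0,0,0)
step 4: output 3; order=[1,4,2,3]; indeg=(0,0,0,0,0)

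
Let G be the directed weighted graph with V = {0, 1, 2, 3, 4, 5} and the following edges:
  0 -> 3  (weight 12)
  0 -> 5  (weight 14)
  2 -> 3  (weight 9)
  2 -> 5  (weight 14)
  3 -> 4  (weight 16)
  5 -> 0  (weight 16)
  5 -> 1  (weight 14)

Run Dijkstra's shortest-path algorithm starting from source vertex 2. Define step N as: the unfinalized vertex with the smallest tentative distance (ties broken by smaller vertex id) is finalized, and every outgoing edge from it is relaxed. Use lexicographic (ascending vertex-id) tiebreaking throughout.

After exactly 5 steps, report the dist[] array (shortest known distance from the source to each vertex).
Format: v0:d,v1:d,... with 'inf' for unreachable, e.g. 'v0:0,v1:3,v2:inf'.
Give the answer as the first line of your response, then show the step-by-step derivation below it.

v0:30,v1:28,v2:0,v3:9,v4:25,v5:14

step 1: dist = v0:inf,v1:inf,v2:0,v3:9,v4:inf,v5:14
step 2: dist = v0:inf,v1:inf,v2:0,v3:9,v4:25,v5:14
step 3: dist = v0:30,v1:28,v2:0,v3:9,v4:25,v5:14
step 4: dist = v0:30,v1:28,v2:0,v3:9,v4:25,v5:14
step 5: dist = v0:30,v1:28,v2:0,v3:9,v4:25,v5:14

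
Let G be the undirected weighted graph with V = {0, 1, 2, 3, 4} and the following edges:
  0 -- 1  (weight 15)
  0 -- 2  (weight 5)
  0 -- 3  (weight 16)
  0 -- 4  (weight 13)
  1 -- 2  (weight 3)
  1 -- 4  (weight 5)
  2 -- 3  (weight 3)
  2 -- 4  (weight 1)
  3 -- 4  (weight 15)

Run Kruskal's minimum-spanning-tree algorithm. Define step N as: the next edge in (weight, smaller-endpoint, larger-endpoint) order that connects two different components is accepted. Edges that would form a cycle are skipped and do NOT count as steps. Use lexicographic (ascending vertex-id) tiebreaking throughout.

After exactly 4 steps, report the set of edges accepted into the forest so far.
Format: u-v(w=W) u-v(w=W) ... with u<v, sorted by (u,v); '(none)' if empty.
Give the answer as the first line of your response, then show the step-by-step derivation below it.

0-2(w=5) 1-2(w=3) 2-3(w=3) 2-4(w=1)

step 1: add edge 2-4 (w=1); MST = {2-4(w=1)}
step 2: add edge 1-2 (w=3); MST = {1-2(w=3) 2-4(w=1)}
step 3: add edge 2-3 (w=3); MST = {1-2(w=3) 2-3(w=3) 2-4(w=1)}
step 4: add edge 0-2 (w=5); MST = {0-2(w=5) 1-2(w=3) 2-3(w=3) 2-4(w=1)}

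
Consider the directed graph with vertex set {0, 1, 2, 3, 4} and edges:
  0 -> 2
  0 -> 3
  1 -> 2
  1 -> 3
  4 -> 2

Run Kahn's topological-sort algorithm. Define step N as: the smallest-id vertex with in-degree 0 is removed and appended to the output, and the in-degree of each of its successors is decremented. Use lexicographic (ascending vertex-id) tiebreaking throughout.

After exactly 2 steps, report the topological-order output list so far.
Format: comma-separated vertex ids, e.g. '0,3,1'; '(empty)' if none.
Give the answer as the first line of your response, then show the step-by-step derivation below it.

0,1

step 1: output 0; order=[0]; indeg=(0,0,2,1,0)
step 2: output 1; order=[0,1]; indeg=(0,0,1,0,0)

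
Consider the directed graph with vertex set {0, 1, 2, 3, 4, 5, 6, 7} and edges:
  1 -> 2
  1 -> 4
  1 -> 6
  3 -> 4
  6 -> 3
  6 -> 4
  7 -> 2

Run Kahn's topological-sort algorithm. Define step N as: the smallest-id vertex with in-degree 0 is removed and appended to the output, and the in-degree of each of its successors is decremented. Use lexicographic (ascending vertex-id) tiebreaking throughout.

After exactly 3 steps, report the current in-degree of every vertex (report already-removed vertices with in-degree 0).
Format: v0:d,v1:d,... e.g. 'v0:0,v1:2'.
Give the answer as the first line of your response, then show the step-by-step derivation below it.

v0:0,v1:0,v2:1,v3:1,v4:2,v5:0,v6:0,v7:0

step 1: output 0; order=[0]; indeg=(0,0,2,1,3,0,1,0)
step 2: output 1; order=[0,1]; indeg=(0,0,1,1,2,0,0,0)
step 3: output 5; order=[0,1,5]; indeg=(0,0,1,1,2,0,0,0)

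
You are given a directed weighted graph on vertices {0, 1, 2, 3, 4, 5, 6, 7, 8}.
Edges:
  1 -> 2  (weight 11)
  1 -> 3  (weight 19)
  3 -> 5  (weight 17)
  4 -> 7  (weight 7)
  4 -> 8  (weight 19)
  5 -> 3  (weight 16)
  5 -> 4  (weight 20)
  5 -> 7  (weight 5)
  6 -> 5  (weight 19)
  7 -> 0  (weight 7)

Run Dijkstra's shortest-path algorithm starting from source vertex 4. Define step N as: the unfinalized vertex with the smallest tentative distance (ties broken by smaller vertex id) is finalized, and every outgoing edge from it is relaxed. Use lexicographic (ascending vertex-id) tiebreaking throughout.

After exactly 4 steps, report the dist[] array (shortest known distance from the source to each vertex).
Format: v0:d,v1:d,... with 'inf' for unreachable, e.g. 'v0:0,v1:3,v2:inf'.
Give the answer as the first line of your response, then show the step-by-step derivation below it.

v0:14,v1:inf,v2:inf,v3:inf,v4:0,v5:inf,v6:inf,v7:7,v8:19

step 1: dist = v0:inf,v1:inf,v2:inf,v3:inf,v4:0,v5:inf,v6:inf,v7:7,v8:19
step 2: dist = v0:14,v1:inf,v2:inf,v3:inf,v4:0,v5:inf,v6:inf,v7:7,v8:19
step 3: dist = v0:14,v1:inf,v2:inf,v3:inf,v4:0,v5:inf,v6:inf,v7:7,v8:19
step 4: dist = v0:14,v1:inf,v2:inf,v3:inf,v4:0,v5:inf,v6:inf,v7:7,v8:19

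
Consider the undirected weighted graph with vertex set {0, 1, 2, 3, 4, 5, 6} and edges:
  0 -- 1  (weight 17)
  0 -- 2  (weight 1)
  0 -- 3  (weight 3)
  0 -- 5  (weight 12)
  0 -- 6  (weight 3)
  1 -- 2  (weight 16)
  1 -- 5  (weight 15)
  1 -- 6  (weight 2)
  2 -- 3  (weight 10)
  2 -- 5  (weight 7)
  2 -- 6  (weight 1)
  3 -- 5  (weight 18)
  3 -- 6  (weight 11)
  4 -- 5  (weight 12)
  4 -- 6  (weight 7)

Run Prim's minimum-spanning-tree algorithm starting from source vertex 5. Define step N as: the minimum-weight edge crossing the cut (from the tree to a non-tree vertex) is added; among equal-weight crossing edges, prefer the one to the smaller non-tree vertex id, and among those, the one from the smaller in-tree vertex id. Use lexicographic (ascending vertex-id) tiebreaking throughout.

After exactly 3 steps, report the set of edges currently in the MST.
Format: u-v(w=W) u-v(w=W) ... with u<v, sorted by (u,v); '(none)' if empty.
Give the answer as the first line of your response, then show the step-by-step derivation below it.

0-2(w=1) 2-5(w=7) 2-6(w=1)

step 1: add edge 2-5 (w=7); MST = {2-5(w=7)}
step 2: add edge 0-2 (w=1); MST = {0-2(w=1) 2-5(w=7)}
step 3: add edge 2-6 (w=1); MST = {0-2(w=1) 2-5(w=7) 2-6(w=1)}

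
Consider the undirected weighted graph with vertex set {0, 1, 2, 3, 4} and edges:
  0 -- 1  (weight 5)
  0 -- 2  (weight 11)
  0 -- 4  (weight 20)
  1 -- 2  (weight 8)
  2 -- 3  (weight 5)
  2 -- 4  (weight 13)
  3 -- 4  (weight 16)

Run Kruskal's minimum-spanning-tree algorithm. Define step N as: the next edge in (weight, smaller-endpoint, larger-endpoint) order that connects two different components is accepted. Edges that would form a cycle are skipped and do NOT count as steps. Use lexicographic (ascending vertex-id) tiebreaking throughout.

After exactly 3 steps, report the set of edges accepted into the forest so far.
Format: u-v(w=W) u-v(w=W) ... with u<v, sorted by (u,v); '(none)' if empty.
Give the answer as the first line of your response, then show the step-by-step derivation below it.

0-1(w=5) 1-2(w=8) 2-3(w=5)

step 1: add edge 0-1 (w=5); MST = {0-1(w=5)}
step 2: add edge 2-3 (w=5); MST = {0-1(w=5) 2-3(w=5)}
step 3: add edge 1-2 (w=8); MST = {0-1(w=5) 1-2(w=8) 2-3(w=5)}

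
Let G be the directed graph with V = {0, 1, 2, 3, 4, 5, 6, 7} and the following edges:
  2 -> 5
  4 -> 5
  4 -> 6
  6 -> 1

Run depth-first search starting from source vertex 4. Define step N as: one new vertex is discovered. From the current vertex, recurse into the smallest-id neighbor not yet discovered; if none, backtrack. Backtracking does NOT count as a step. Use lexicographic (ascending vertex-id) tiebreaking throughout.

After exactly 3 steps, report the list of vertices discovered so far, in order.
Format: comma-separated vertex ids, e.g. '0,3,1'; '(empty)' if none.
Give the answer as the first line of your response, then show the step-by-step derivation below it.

4,5,6

step 1: discover 4; path=4; order=4
step 2: discover 5; path=4>5; order=4,5
step 3: discover 6; path=4>6; order=4,5,6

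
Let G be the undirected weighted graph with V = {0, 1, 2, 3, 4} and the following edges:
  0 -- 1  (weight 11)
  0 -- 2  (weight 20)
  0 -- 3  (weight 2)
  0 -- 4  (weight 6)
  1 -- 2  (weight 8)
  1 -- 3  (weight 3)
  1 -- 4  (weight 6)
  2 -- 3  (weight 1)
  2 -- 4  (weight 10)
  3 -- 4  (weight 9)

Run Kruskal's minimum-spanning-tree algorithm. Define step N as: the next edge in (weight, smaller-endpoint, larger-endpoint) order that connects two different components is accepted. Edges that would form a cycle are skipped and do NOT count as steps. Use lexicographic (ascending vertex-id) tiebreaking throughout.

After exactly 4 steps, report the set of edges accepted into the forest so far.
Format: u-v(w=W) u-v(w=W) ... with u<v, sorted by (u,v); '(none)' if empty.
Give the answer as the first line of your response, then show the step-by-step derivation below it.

0-3(w=2) 0-4(w=6) 1-3(w=3) 2-3(w=1)

step 1: add edge 2-3 (w=1); MST = {2-3(w=1)}
step 2: add edge 0-3 (w=2); MST = {0-3(w=2) 2-3(w=1)}
step 3: add edge 1-3 (w=3); MST = {0-3(w=2) 1-3(w=3) 2-3(w=1)}
step 4: add edge 0-4 (w=6); MST = {0-3(w=2) 0-4(w=6) 1-3(w=3) 2-3(w=1)}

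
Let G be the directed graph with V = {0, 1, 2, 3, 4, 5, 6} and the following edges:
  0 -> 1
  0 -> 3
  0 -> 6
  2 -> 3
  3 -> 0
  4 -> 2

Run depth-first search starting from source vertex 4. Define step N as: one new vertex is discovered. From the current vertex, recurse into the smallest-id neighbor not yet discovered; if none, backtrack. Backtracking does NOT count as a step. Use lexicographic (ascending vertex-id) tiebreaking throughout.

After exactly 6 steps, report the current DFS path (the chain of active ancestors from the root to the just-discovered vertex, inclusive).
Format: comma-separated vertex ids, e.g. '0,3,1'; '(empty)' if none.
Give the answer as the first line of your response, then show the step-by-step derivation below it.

4,2,3,0,6

step 1: discover 4; path=4; order=4
step 2: discover 2; path=4>2; order=4,2
step 3: discover 3; path=4>2>3; order=4,2,3
step 4: discover 0; path=4>2>3>0; order=4,2,3,0
step 5: discover 1; path=4>2>3>0>1; order=4,2,3,0,1
step 6: discover 6; path=4>2>3>0>6; order=4,2,3,0,1,6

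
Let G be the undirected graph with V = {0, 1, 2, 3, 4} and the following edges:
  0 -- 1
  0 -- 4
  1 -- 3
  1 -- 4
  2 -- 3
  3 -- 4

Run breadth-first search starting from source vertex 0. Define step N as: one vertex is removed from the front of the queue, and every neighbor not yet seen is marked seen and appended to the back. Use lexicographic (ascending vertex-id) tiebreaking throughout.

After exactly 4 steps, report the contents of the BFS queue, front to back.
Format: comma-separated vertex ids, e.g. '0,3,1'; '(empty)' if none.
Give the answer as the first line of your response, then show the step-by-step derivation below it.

2

step 1: dequeue 0; queue=[1,4]; order=0
step 2: dequeue 1; queue=[4,3]; order=0,1
step 3: dequeue 4; queue=[3]; order=0,1,4
step 4: dequeue 3; queue=[2]; order=0,1,4,3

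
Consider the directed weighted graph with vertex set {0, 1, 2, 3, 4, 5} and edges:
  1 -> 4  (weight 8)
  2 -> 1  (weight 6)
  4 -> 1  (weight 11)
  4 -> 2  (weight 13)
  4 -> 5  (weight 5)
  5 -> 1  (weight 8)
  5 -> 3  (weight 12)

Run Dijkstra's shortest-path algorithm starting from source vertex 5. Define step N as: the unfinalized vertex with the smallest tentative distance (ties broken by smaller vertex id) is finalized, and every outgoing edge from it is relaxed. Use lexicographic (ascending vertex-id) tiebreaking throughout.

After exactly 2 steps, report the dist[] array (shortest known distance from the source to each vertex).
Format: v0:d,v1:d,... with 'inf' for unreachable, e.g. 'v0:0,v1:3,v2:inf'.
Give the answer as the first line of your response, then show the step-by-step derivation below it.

v0:inf,v1:8,v2:inf,v3:12,v4:16,v5:0

step 1: dist = v0:inf,v1:8,v2:inf,v3:12,v4:inf,v5:0
step 2: dist = v0:inf,v1:8,v2:inf,v3:12,v4:16,v5:0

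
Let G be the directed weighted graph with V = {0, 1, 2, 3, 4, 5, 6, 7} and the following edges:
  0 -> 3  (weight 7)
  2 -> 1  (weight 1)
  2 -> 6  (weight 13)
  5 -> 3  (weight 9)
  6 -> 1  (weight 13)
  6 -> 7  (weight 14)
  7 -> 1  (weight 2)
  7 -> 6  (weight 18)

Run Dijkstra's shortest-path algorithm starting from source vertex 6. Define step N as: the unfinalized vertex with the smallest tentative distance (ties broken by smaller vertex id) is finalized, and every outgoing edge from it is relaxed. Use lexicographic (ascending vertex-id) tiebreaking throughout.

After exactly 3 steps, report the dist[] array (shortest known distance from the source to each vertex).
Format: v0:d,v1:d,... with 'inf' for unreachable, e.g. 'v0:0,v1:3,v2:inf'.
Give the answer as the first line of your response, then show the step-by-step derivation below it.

v0:inf,v1:13,v2:inf,v3:inf,v4:inf,v5:inf,v6:0,v7:14

step 1: dist = v0:inf,v1:13,v2:inf,v3:inf,v4:inf,v5:inf,v6:0,v7:14
step 2: dist = v0:inf,v1:13,v2:inf,v3:inf,v4:inf,v5:inf,v6:0,v7:14
step 3: dist = v0:inf,v1:13,v2:inf,v3:inf,v4:inf,v5:inf,v6:0,v7:14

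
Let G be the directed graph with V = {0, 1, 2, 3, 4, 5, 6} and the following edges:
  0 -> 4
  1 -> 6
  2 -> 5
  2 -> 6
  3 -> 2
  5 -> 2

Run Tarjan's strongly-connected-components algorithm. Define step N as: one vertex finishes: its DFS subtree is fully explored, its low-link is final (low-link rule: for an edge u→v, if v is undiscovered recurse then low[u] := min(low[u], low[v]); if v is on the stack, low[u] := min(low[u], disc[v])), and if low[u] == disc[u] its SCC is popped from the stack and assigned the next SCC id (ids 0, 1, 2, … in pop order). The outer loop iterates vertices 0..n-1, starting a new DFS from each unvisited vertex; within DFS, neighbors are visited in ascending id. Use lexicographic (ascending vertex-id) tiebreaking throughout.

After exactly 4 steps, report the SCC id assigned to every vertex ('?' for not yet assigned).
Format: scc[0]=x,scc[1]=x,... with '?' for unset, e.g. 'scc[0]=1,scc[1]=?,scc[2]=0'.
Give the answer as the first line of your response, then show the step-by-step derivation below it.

scc[0]=1,scc[1]=3,scc[2]=?,scc[3]=?,scc[4]=0,scc[5]=?,scc[6]=2

step 1: low=(low[0]=0,low[1]=?,low[2]=?,low[3]=?,low[4]=1,low[5]=?,low[6]=?); scc=(scc[0]=?,scc[1]=?,scc[2]=?,scc[3]=?,scc[4]=0,scc[5]=?,scc[6]=?)
step 2: low=(low[0]=0,low[1]=?,low[2]=?,low[3]=?,low[4]=1,low[5]=?,low[6]=?); scc=(scc[0]=1,scc[1]=?,scc[2]=?,scc[3]=?,scc[4]=0,scc[5]=?,scc[6]=?)
step 3: low=(low[0]=0,low[1]=2,low[2]=?,low[3]=?,low[4]=1,low[5]=?,low[6]=3); scc=(scc[0]=1,scc[1]=?,scc[2]=?,scc[3]=?,scc[4]=0,scc[5]=?,scc[6]=2)
step 4: low=(low[0]=0,low[1]=2,low[2]=?,low[3]=?,low[4]=1,low[5]=?,low[6]=3); scc=(scc[0]=1,scc[1]=3,scc[2]=?,scc[3]=?,scc[4]=0,scc[5]=?,scc[6]=2)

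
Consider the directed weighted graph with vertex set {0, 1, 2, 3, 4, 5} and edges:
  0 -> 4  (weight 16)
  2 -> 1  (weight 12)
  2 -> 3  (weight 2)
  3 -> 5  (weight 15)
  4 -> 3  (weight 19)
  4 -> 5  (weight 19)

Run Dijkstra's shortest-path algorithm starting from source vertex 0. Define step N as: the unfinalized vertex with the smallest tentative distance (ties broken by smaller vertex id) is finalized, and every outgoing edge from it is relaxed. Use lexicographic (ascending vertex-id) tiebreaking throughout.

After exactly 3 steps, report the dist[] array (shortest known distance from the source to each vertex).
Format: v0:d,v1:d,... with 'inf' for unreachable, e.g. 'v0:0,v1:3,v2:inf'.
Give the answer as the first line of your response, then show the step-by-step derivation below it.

v0:0,v1:inf,v2:inf,v3:35,v4:16,v5:35

step 1: dist = v0:0,v1:inf,v2:inf,v3:inf,v4:16,v5:inf
step 2: dist = v0:0,v1:inf,v2:inf,v3:35,v4:16,v5:35
step 3: dist = v0:0,v1:inf,v2:inf,v3:35,v4:16,v5:35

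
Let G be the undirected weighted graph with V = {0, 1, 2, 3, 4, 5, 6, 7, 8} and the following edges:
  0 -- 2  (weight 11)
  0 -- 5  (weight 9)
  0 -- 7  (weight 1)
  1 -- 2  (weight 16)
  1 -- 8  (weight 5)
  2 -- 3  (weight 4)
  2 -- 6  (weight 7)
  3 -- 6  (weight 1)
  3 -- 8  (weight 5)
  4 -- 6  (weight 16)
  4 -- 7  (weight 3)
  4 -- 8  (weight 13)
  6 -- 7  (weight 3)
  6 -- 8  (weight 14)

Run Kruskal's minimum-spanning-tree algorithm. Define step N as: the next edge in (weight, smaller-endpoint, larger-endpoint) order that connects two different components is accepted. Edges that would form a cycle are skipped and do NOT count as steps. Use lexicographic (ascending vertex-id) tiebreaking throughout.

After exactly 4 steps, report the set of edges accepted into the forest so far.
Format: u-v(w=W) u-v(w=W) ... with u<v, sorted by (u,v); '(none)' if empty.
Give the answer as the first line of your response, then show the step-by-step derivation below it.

0-7(w=1) 3-6(w=1) 4-7(w=3) 6-7(w=3)

step 1: add edge 0-7 (w=1); MST = {0-7(w=1)}
step 2: add edge 3-6 (w=1); MST = {0-7(w=1) 3-6(w=1)}
step 3: add edge 4-7 (w=3); MST = {0-7(w=1) 3-6(w=1) 4-7(w=3)}
step 4: add edge 6-7 (w=3); MST = {0-7(w=1) 3-6(w=1) 4-7(w=3) 6-7(w=3)}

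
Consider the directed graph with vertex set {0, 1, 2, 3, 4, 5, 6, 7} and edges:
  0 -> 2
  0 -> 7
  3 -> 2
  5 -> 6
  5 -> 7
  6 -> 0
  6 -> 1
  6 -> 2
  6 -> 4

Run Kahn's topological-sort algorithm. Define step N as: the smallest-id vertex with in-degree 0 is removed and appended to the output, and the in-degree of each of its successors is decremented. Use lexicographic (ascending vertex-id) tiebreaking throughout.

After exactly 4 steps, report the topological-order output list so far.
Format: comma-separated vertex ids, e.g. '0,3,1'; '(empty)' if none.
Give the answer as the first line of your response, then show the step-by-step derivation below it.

3,5,6,0

step 1: output 3; order=[3]; indeg=(1,1,2,0,1,0,1,2)
step 2: output 5; order=[3,5]; indeg=(1,1,2,0,1,0,0,1)
step 3: output 6; order=[3,5,6]; indeg=(0,0,1,0,0,0,0,1)
step 4: output 0; order=[3,5,6,0]; indeg=(0,0,0,0,0,0,0,0)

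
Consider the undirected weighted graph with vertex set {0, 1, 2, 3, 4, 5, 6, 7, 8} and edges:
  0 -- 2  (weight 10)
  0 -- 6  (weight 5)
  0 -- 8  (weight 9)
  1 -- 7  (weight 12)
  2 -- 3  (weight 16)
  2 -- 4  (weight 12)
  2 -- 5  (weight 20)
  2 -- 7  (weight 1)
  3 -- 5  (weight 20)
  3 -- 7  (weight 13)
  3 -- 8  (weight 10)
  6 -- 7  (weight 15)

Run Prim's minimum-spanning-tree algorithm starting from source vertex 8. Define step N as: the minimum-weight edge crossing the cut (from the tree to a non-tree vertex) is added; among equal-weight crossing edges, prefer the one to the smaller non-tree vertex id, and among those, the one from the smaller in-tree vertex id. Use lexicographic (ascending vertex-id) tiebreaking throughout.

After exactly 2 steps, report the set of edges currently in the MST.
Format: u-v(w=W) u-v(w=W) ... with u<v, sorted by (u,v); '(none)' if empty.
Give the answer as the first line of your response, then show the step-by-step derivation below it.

0-6(w=5) 0-8(w=9)

step 1: add edge 0-8 (w=9); MST = {0-8(w=9)}
step 2: add edge 0-6 (w=5); MST = {0-6(w=5) 0-8(w=9)}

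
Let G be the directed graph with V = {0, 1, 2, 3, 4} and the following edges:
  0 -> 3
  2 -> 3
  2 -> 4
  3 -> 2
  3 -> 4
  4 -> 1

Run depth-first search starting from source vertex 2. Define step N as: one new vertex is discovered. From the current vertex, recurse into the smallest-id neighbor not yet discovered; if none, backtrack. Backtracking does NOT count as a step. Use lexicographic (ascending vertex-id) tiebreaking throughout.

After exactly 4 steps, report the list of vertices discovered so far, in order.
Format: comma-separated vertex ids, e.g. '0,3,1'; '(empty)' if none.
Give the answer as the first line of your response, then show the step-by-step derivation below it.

2,3,4,1

step 1: discover 2; path=2; order=2
step 2: discover 3; path=2>3; order=2,3
step 3: discover 4; path=2>3>4; order=2,3,4
step 4: discover 1; path=2>3>4>1; order=2,3,4,1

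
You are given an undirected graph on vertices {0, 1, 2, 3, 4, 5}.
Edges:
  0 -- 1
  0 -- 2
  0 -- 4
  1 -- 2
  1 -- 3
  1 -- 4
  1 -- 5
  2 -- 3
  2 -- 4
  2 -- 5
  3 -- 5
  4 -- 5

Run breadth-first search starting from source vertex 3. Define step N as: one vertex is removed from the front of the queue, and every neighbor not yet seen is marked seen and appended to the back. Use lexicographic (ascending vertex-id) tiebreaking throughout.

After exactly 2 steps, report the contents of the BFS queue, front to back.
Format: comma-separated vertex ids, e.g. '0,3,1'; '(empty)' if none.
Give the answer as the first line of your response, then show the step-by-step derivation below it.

2,5,0,4

step 1: dequeue 3; queue=[1,2,5]; order=3
step 2: dequeue 1; queue=[2,5,0,4]; order=3,1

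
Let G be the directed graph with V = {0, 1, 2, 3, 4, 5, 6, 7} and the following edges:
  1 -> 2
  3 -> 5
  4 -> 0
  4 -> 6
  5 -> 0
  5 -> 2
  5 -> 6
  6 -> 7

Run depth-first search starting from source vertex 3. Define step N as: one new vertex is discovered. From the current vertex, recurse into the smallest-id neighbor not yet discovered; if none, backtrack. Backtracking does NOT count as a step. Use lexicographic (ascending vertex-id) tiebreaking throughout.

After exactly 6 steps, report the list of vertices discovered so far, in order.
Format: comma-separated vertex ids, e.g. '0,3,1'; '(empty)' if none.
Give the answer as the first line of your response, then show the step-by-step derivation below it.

3,5,0,2,6,7

step 1: discover 3; path=3; order=3
step 2: discover 5; path=3>5; order=3,5
step 3: discover 0; path=3>5>0; order=3,5,0
step 4: discover 2; path=3>5>2; order=3,5,0,2
step 5: discover 6; path=3>5>6; order=3,5,0,2,6
step 6: discover 7; path=3>5>6>7; order=3,5,0,2,6,7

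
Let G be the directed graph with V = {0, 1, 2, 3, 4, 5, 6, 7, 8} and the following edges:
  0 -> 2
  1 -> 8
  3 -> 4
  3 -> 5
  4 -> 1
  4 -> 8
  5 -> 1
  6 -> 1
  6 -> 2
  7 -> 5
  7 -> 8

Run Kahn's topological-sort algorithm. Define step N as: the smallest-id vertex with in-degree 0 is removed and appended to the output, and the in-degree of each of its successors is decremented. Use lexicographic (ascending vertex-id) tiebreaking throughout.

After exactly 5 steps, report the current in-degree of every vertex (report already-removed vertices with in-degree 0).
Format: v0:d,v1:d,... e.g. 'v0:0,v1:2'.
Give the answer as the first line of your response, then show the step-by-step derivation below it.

v0:0,v1:1,v2:0,v3:0,v4:0,v5:1,v6:0,v7:0,v8:2

step 1: output 0; order=[0]; indeg=(0,3,1,0,1,2,0,0,3)
step 2: output 3; order=[0,3]; indeg=(0,3,1,0,0,1,0,0,3)
step 3: output 4; order=[0,3,4]; indeg=(0,2,1,0,0,1,0,0,2)
step 4: output 6; order=[0,3,4,6]; indeg=(0,1,0,0,0,1,0,0,2)
step 5: output 2; order=[0,3,4,6,2]; indeg=(0,1,0,0,0,1,0,0,2)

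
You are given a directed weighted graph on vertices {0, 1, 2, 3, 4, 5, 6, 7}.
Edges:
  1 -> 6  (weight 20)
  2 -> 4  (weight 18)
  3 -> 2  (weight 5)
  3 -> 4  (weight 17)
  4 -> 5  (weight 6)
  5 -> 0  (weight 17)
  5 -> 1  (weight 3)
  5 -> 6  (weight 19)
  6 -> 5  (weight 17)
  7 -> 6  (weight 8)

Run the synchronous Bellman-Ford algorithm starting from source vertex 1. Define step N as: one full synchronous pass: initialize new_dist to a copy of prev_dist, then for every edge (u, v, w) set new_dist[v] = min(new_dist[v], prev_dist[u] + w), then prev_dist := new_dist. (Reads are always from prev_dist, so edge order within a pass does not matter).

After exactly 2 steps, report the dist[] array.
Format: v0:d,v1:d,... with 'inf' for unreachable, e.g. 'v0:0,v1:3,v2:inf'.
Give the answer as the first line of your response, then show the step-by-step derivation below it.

v0:inf,v1:0,v2:inf,v3:inf,v4:inf,v5:37,v6:20,v7:inf

step 1: dist = v0:inf,v1:0,v2:inf,v3:inf,v4:inf,v5:inf,v6:20,v7:inf
step 2: dist = v0:inf,v1:0,v2:inf,v3:inf,v4:inf,v5:37,v6:20,v7:inf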